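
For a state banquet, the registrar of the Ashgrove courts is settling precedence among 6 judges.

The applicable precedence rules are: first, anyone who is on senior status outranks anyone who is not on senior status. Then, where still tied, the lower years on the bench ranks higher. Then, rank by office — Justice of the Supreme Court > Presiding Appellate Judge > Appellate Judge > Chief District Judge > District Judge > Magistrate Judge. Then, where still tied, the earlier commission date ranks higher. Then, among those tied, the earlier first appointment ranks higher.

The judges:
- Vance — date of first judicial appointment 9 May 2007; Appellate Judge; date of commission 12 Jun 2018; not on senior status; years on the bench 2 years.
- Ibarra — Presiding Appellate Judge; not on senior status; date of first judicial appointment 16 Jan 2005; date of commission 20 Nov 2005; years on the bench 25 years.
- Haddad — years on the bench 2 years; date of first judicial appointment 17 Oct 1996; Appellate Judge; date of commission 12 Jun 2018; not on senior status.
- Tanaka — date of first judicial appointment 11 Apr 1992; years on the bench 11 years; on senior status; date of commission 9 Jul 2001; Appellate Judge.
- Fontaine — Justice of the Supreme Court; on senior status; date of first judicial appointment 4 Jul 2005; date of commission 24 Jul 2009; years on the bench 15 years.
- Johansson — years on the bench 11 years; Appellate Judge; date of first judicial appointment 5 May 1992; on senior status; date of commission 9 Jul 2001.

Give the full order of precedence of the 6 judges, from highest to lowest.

Tanaka, Johansson, Fontaine, Haddad, Vance, Ibarra

By the first rule: Tanaka, Johansson and Fontaine (each on senior status); then Haddad, Vance and Ibarra (each not on senior status).
Among Tanaka, Johansson and Fontaine, by years on the bench (lower first): Tanaka and Johansson (11 years) before Fontaine (15 years).
Tanaka and Johansson are each Appellate Judge, so the next rule applies.
Tanaka and Johansson both have date of commission 9 Jul 2001, so the next rule applies.
Among Tanaka and Johansson, by date of first judicial appointment (earlier first): Tanaka (11 Apr 1992) before Johansson (5 May 1992).
Among Haddad, Vance and Ibarra, by years on the bench (lower first): Haddad and Vance (2 years) before Ibarra (25 years).
Haddad and Vance are each Appellate Judge, so the next rule applies.
Haddad and Vance both have date of commission 12 Jun 2018, so the next rule applies.
Among Haddad and Vance, by date of first judicial appointment (earlier first): Haddad (17 Oct 1996) before Vance (9 May 2007).
Full order: Tanaka, Johansson, Fontaine, Haddad, Vance, Ibarra.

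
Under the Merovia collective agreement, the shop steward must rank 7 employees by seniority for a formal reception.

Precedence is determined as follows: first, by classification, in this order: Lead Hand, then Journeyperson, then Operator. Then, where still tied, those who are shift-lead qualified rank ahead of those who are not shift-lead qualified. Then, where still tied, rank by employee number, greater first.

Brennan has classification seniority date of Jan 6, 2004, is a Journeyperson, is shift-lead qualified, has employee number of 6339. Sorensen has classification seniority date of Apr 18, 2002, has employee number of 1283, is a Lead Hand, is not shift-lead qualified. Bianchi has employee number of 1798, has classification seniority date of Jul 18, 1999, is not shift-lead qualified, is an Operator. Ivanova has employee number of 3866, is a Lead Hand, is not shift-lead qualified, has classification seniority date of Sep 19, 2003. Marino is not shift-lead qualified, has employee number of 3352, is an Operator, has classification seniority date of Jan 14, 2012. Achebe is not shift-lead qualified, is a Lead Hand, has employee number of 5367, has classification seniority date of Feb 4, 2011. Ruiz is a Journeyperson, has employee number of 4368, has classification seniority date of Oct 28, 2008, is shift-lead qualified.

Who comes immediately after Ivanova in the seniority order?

Sorensen

By classification: Achebe, Ivanova and Sorensen (Lead Hand); then Brennan and Ruiz (Journeyperson); then Marino and Bianchi (Operator).
Achebe, Ivanova and Sorensen are each not shift-lead qualified, so the next rule applies.
Among Achebe, Ivanova and Sorensen, by employee number (higher first): Achebe (5367) before Ivanova (3866) before Sorensen (1283).
Brennan and Ruiz are each shift-lead qualified, so the next rule applies.
Among Brennan and Ruiz, by employee number (higher first): Brennan (6339) before Ruiz (4368).
Marino and Bianchi are each not shift-lead qualified, so the next rule applies.
Among Marino and Bianchi, by employee number (higher first): Marino (3352) before Bianchi (1798).
Order: Achebe, Ivanova, Sorensen, Brennan, Ruiz, Marino, Bianchi.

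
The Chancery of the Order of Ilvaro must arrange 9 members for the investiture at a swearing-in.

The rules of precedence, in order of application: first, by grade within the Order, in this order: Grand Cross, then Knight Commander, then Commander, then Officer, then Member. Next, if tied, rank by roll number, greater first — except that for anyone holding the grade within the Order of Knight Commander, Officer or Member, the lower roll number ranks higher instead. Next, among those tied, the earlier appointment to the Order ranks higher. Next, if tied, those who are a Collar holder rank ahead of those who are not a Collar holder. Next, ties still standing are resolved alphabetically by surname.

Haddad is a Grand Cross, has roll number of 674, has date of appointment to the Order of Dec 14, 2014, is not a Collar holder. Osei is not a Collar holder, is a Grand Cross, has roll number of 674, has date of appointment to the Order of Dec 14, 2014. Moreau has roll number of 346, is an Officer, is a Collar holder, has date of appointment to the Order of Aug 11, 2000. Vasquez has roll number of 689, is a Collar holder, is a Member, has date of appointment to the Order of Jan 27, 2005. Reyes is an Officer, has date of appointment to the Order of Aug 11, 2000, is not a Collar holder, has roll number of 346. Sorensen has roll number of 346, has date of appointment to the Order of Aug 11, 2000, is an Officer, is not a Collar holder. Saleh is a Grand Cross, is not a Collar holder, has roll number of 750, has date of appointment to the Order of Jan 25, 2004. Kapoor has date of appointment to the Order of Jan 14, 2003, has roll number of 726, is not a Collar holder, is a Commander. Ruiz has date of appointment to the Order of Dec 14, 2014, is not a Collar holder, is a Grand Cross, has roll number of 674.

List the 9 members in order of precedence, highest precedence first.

By grade within the Order: Saleh, Haddad, Osei and Ruiz (Grand Cross); then Kapoor (Commander); then Moreau, Reyes and Sorensen (Officer); then Vasquez (Member).
Among Saleh, Haddad, Osei and Ruiz, by roll number (higher first): Saleh (750) before Haddad, Osei and Ruiz (674).
Haddad, Osei and Ruiz all have date of appointment to the Order Dec 14, 2014, so the next rule applies.
Haddad, Osei and Ruiz are each not a Collar holder, so the next rule applies.
Among Haddad, Osei and Ruiz, alphabetically by surname: Haddad before Osei before Ruiz.
Moreau, Reyes and Sorensen all have roll number 346, so the next rule applies.
Moreau, Reyes and Sorensen all have date of appointment to the Order Aug 11, 2000, so the next rule applies.
Among Moreau, Reyes and Sorensen, a Collar holder before not a Collar holder: Moreau (a Collar holder) before Reyes and Sorensen (not a Collar holder).
Among Reyes and Sorensen, alphabetically by surname: Reyes before Sorensen.
Full order: Saleh, Haddad, Osei, Ruiz, Kapoor, Moreau, Reyes, Sorensen, Vasquez.

Saleh, Haddad, Osei, Ruiz, Kapoor, Moreau, Reyes, Sorensen, Vasquez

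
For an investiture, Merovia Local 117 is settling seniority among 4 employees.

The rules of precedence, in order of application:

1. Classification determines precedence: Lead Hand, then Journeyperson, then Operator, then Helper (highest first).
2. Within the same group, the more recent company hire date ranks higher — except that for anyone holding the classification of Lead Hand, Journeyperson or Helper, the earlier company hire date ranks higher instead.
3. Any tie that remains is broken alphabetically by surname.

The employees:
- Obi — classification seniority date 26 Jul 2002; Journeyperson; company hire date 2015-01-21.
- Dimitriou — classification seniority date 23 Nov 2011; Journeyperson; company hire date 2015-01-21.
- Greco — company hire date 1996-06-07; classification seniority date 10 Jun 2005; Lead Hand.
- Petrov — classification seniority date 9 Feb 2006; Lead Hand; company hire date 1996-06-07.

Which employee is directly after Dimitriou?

Obi

By classification: Greco and Petrov (Lead Hand); then Dimitriou and Obi (Journeyperson).
Greco and Petrov both have company hire date 1996-06-07, so the next rule applies.
Among Greco and Petrov, alphabetically by surname: Greco before Petrov.
Dimitriou and Obi both have company hire date 2015-01-21, so the next rule applies.
Among Dimitriou and Obi, alphabetically by surname: Dimitriou before Obi.
Order: Greco, Petrov, Dimitriou, Obi.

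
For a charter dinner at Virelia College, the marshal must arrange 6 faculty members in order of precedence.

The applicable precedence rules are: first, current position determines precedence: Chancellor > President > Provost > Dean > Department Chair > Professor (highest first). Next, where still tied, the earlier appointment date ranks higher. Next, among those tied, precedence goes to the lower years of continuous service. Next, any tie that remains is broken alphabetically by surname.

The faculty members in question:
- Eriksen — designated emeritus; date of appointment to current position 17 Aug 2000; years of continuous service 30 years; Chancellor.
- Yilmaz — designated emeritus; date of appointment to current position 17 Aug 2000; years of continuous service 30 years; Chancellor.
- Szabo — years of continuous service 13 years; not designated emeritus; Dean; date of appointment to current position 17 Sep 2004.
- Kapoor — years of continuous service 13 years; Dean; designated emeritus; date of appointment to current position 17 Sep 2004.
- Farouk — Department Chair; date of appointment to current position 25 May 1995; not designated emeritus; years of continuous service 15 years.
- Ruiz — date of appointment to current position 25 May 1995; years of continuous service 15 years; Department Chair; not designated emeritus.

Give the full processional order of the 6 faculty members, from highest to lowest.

By current position: Eriksen and Yilmaz (Chancellor); then Kapoor and Szabo (Dean); then Farouk and Ruiz (Department Chair).
Eriksen and Yilmaz both have date of appointment to current position 17 Aug 2000, so the next rule applies.
Eriksen and Yilmaz both have years of continuous service 30 years, so the next rule applies.
Among Eriksen and Yilmaz, alphabetically by surname: Eriksen before Yilmaz.
Kapoor and Szabo both have date of appointment to current position 17 Sep 2004, so the next rule applies.
Kapoor and Szabo both have years of continuous service 13 years, so the next rule applies.
Among Kapoor and Szabo, alphabetically by surname: Kapoor before Szabo.
Farouk and Ruiz both have date of appointment to current position 25 May 1995, so the next rule applies.
Farouk and Ruiz both have years of continuous service 15 years, so the next rule applies.
Among Farouk and Ruiz, alphabetically by surname: Farouk before Ruiz.
Full order: Eriksen, Yilmaz, Kapoor, Szabo, Farouk, Ruiz.

Eriksen, Yilmaz, Kapoor, Szabo, Farouk, Ruiz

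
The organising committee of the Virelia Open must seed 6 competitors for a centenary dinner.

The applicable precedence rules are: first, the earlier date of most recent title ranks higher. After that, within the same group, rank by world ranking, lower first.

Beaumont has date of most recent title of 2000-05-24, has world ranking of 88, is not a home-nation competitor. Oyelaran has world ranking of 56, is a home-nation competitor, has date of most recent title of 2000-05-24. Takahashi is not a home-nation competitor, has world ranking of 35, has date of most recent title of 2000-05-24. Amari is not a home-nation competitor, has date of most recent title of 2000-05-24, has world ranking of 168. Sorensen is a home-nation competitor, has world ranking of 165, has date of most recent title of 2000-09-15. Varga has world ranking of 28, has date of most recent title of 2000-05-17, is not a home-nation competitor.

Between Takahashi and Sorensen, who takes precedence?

By date of most recent title (earlier first): Varga (2000-05-17); then Takahashi, Oyelaran, Beaumont and Amari (each 2000-05-24); then Sorensen (2000-09-15).
Among Takahashi, Oyelaran, Beaumont and Amari, by world ranking (lower first): Takahashi (35) before Oyelaran (56) before Beaumont (88) before Amari (168).
So Takahashi takes precedence.

Takahashi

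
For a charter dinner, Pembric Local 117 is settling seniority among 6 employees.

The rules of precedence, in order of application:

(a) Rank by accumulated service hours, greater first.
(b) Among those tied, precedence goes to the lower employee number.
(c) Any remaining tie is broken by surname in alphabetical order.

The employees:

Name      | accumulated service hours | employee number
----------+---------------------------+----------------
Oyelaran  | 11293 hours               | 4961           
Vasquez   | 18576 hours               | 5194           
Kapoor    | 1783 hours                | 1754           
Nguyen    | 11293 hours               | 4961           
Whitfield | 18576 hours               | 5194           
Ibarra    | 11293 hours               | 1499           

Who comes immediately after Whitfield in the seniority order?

Ibarra

By accumulated service hours (higher first): Vasquez and Whitfield (both 18576 hours); then Ibarra, Nguyen and Oyelaran (each 11293 hours); then Kapoor (1783 hours).
Vasquez and Whitfield both have employee number 5194, so the next rule applies.
Among Vasquez and Whitfield, alphabetically by surname: Vasquez before Whitfield.
Among Ibarra, Nguyen and Oyelaran, by employee number (lower first): Ibarra (1499) before Nguyen and Oyelaran (4961).
Among Nguyen and Oyelaran, alphabetically by surname: Nguyen before Oyelaran.
Order: Vasquez, Whitfield, Ibarra, Nguyen, Oyelaran, Kapoor.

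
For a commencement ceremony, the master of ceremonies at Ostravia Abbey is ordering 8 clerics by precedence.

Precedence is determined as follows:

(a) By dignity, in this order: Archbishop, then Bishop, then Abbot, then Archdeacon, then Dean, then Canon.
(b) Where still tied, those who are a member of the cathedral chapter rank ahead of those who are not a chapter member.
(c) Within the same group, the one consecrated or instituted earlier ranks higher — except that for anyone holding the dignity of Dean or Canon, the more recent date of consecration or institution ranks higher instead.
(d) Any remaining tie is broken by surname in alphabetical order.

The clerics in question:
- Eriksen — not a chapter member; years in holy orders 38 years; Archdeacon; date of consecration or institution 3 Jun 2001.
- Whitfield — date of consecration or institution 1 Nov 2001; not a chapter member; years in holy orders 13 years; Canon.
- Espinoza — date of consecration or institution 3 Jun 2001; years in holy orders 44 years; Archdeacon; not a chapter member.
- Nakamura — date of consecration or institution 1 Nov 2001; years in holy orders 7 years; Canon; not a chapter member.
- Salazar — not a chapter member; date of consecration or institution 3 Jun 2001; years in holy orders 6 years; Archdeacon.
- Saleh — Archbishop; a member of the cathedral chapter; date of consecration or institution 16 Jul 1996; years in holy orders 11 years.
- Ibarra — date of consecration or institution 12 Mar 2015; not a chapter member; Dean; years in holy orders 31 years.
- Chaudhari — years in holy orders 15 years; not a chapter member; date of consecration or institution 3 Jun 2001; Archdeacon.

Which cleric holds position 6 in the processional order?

By dignity: Saleh (Archbishop); then Chaudhari, Eriksen, Espinoza and Salazar (Archdeacon); then Ibarra (Dean); then Nakamura and Whitfield (Canon).
Chaudhari, Eriksen, Espinoza and Salazar are each not a chapter member, so the next rule applies.
Chaudhari, Eriksen, Espinoza and Salazar all have date of consecration or institution 3 Jun 2001, so the next rule applies.
Among Chaudhari, Eriksen, Espinoza and Salazar, alphabetically by surname: Chaudhari before Eriksen before Espinoza before Salazar.
Nakamura and Whitfield are each not a chapter member, so the next rule applies.
Nakamura and Whitfield both have date of consecration or institution 1 Nov 2001, so the next rule applies.
Among Nakamura and Whitfield, alphabetically by surname: Nakamura before Whitfield.
Order: Saleh, Chaudhari, Eriksen, Espinoza, Salazar, Ibarra, Nakamura, Whitfield.

Ibarra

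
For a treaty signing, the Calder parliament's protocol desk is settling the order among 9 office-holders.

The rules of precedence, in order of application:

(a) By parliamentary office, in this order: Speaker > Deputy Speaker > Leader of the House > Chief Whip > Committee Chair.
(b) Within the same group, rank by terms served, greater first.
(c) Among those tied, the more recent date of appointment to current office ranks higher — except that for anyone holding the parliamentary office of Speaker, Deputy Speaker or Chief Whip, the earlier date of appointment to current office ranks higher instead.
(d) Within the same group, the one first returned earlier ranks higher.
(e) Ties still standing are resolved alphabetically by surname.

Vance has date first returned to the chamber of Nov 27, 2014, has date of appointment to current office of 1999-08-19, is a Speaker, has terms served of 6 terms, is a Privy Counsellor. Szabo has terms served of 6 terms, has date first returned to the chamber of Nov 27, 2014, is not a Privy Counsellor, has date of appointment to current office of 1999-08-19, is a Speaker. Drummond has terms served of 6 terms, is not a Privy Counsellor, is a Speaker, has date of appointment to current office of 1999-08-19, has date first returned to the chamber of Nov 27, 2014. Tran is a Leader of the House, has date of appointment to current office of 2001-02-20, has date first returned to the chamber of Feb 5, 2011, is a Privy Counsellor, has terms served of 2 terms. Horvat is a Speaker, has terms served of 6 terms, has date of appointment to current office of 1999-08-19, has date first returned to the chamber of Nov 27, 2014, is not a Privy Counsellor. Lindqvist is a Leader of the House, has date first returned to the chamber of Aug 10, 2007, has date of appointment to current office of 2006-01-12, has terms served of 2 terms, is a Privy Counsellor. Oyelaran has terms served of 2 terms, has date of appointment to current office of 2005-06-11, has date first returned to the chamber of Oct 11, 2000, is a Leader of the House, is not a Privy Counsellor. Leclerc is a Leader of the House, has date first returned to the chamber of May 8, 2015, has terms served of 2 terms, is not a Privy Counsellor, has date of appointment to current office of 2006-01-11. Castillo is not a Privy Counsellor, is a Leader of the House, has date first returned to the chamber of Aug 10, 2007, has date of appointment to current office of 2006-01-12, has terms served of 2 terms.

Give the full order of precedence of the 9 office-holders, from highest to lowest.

Drummond, Horvat, Szabo, Vance, Castillo, Lindqvist, Leclerc, Oyelaran, Tran

By parliamentary office: Drummond, Horvat, Szabo and Vance (Speaker); then Castillo, Lindqvist, Leclerc, Oyelaran and Tran (Leader of the House).
Drummond, Horvat, Szabo and Vance all have terms served 6 terms, so the next rule applies.
Drummond, Horvat, Szabo and Vance all have date of appointment to current office 1999-08-19, so the next rule applies.
Drummond, Horvat, Szabo and Vance all have date first returned to the chamber Nov 27, 2014, so the next rule applies.
Among Drummond, Horvat, Szabo and Vance, alphabetically by surname: Drummond before Horvat before Szabo before Vance.
Castillo, Lindqvist, Leclerc, Oyelaran and Tran all have terms served 2 terms, so the next rule applies.
Among Castillo, Lindqvist, Leclerc, Oyelaran and Tran, by date of appointment to current office (later first): Castillo and Lindqvist (2006-01-12) before Leclerc (2006-01-11) before Oyelaran (2005-06-11) before Tran (2001-02-20).
Castillo and Lindqvist both have date first returned to the chamber Aug 10, 2007, so the next rule applies.
Among Castillo and Lindqvist, alphabetically by surname: Castillo before Lindqvist.
Full order: Drummond, Horvat, Szabo, Vance, Castillo, Lindqvist, Leclerc, Oyelaran, Tran.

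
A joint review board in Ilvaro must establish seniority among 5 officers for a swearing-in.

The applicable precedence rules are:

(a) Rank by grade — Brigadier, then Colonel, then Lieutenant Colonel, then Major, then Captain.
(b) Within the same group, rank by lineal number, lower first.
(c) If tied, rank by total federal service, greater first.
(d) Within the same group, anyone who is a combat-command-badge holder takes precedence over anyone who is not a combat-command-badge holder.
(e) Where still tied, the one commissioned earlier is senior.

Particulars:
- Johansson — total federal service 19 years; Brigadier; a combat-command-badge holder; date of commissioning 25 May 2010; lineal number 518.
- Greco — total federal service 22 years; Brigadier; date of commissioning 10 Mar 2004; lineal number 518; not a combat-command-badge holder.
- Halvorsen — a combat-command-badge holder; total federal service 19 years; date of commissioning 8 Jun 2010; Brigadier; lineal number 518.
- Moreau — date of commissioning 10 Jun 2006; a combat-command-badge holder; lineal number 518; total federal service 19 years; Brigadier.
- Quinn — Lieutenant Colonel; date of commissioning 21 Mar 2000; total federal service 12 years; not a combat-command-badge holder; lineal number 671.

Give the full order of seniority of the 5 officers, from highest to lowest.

By grade: Greco, Moreau, Johansson and Halvorsen (Brigadier); then Quinn (Lieutenant Colonel).
Greco, Moreau, Johansson and Halvorsen all have lineal number 518, so the next rule applies.
Among Greco, Moreau, Johansson and Halvorsen, by total federal service (higher first): Greco (22 years) before Moreau, Johansson and Halvorsen (19 years).
Moreau, Johansson and Halvorsen are each a combat-command-badge holder, so the next rule applies.
Among Moreau, Johansson and Halvorsen, by date of commissioning (earlier first): Moreau (10 Jun 2006) before Johansson (25 May 2010) before Halvorsen (8 Jun 2010).
Full order: Greco, Moreau, Johansson, Halvorsen, Quinn.

Greco, Moreau, Johansson, Halvorsen, Quinn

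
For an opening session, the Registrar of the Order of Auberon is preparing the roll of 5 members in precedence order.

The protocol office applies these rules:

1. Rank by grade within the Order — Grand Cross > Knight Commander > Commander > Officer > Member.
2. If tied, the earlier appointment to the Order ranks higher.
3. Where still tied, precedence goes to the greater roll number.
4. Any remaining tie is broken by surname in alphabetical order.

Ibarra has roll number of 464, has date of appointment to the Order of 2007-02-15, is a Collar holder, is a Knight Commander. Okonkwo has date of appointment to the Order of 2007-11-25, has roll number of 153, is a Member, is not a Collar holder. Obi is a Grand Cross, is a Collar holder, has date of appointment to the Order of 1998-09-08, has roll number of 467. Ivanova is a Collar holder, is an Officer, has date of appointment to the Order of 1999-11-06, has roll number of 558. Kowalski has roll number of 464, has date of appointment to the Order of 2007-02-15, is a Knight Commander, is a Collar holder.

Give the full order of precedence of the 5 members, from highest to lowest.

By grade within the Order: Obi (Grand Cross); then Ibarra and Kowalski (Knight Commander); then Ivanova (Officer); then Okonkwo (Member).
Ibarra and Kowalski both have date of appointment to the Order 2007-02-15, so the next rule applies.
Ibarra and Kowalski both have roll number 464, so the next rule applies.
Among Ibarra and Kowalski, alphabetically by surname: Ibarra before Kowalski.
Full order: Obi, Ibarra, Kowalski, Ivanova, Okonkwo.

Obi, Ibarra, Kowalski, Ivanova, Okonkwo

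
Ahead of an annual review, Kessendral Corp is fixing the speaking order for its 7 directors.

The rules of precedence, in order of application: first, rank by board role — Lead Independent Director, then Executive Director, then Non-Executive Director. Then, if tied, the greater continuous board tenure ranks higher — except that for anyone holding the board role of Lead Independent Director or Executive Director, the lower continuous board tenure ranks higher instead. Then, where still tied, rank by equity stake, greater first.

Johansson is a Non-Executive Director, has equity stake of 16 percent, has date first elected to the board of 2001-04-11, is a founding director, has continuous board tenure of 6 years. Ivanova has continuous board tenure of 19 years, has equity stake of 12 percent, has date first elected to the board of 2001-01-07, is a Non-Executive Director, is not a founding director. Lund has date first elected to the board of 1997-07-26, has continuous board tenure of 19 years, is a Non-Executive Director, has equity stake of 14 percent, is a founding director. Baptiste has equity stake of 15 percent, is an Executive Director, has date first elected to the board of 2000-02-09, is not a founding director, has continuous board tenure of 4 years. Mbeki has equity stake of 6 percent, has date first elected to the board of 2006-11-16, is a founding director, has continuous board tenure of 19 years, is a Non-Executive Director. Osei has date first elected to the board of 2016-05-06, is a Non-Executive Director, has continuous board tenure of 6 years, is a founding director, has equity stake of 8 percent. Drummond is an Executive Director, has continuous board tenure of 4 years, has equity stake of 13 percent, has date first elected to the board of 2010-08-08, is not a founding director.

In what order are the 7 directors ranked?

Baptiste, Drummond, Lund, Ivanova, Mbeki, Johansson, Osei

By board role: Baptiste and Drummond (Executive Director); then Lund, Ivanova, Mbeki, Johansson and Osei (Non-Executive Director).
Baptiste and Drummond both have continuous board tenure 4 years, so the next rule applies.
Among Baptiste and Drummond, by equity stake (higher first): Baptiste (15 percent) before Drummond (13 percent).
Among Lund, Ivanova, Mbeki, Johansson and Osei, by continuous board tenure (higher first): Lund, Ivanova and Mbeki (19 years) before Johansson and Osei (6 years).
Among Lund, Ivanova and Mbeki, by equity stake (higher first): Lund (14 percent) before Ivanova (12 percent) before Mbeki (6 percent).
Among Johansson and Osei, by equity stake (higher first): Johansson (16 percent) before Osei (8 percent).
Full order: Baptiste, Drummond, Lund, Ivanova, Mbeki, Johansson, Osei.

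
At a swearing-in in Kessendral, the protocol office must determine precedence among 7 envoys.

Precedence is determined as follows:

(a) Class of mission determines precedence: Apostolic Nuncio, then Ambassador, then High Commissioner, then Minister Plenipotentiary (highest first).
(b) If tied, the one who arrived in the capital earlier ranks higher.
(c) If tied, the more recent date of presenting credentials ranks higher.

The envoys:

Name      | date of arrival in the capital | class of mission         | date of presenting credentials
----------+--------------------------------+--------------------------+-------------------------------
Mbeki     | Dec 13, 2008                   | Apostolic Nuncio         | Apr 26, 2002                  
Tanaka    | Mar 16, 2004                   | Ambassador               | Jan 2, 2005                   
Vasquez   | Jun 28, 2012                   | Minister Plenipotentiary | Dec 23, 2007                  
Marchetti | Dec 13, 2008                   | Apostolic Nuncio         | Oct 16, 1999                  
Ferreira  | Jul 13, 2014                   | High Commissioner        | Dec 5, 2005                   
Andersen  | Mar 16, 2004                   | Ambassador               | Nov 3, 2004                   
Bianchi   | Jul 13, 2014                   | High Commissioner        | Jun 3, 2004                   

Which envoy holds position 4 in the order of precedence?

By class of mission: Mbeki and Marchetti (Apostolic Nuncio); then Tanaka and Andersen (Ambassador); then Ferreira and Bianchi (High Commissioner); then Vasquez (Minister Plenipotentiary).
Mbeki and Marchetti both have date of arrival in the capital Dec 13, 2008, so the next rule applies.
Among Mbeki and Marchetti, by date of presenting credentials (later first): Mbeki (Apr 26, 2002) before Marchetti (Oct 16, 1999).
Tanaka and Andersen both have date of arrival in the capital Mar 16, 2004, so the next rule applies.
Among Tanaka and Andersen, by date of presenting credentials (later first): Tanaka (Jan 2, 2005) before Andersen (Nov 3, 2004).
Ferreira and Bianchi both have date of arrival in the capital Jul 13, 2014, so the next rule applies.
Among Ferreira and Bianchi, by date of presenting credentials (later first): Ferreira (Dec 5, 2005) before Bianchi (Jun 3, 2004).
Order: Mbeki, Marchetti, Tanaka, Andersen, Ferreira, Bianchi, Vasquez.

Andersen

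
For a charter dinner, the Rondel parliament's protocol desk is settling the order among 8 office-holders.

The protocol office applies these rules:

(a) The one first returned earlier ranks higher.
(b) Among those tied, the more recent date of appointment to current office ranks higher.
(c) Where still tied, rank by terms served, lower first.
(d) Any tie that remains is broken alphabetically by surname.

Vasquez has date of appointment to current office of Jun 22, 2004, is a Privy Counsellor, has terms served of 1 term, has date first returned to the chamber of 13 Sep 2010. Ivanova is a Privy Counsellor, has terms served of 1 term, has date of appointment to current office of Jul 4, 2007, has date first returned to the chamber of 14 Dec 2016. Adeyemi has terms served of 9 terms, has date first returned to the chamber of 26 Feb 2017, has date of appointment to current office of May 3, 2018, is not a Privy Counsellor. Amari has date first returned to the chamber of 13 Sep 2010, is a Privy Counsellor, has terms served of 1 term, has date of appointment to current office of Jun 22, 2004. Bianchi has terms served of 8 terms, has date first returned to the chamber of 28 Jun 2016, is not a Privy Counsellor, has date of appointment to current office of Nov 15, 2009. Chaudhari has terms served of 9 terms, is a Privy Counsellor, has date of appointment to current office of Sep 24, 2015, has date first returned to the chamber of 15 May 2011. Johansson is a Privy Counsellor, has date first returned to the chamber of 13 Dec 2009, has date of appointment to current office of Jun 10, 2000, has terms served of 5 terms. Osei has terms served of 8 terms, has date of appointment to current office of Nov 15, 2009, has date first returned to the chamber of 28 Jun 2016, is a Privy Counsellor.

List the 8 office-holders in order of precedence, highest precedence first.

Johansson, Amari, Vasquez, Chaudhari, Bianchi, Osei, Ivanova, Adeyemi

By date first returned to the chamber (earlier first): Johansson (13 Dec 2009); then Amari and Vasquez (both 13 Sep 2010); then Chaudhari (15 May 2011); then Bianchi and Osei (both 28 Jun 2016); then Ivanova (14 Dec 2016); then Adeyemi (26 Feb 2017).
Amari and Vasquez both have date of appointment to current office Jun 22, 2004, so the next rule applies.
Amari and Vasquez both have terms served 1 term, so the next rule applies.
Among Amari and Vasquez, alphabetically by surname: Amari before Vasquez.
Bianchi and Osei both have date of appointment to current office Nov 15, 2009, so the next rule applies.
Bianchi and Osei both have terms served 8 terms, so the next rule applies.
Among Bianchi and Osei, alphabetically by surname: Bianchi before Osei.
Full order: Johansson, Amari, Vasquez, Chaudhari, Bianchi, Osei, Ivanova, Adeyemi.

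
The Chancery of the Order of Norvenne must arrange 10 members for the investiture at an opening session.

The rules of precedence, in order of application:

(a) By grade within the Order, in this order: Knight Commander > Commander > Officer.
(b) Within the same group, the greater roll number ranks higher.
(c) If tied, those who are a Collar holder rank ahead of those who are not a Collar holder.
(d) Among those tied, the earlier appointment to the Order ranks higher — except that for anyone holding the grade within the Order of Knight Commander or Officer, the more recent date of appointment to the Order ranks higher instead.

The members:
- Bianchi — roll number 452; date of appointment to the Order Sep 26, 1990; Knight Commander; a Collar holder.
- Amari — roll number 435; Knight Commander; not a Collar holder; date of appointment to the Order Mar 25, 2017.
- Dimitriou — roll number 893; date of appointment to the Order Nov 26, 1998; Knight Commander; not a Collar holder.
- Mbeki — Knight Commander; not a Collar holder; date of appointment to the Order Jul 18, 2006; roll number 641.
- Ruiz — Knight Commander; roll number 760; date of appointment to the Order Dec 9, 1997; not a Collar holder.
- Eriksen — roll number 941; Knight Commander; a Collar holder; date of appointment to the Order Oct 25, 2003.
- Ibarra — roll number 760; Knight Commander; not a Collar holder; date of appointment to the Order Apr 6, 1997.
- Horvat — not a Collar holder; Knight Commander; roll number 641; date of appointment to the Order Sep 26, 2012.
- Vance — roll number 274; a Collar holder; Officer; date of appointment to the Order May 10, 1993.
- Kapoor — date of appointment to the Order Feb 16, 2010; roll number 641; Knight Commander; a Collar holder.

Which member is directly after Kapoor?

Horvat

By grade within the Order: Eriksen, Dimitriou, Ruiz, Ibarra, Kapoor, Horvat, Mbeki, Bianchi and Amari (Knight Commander); then Vance (Officer).
Among Eriksen, Dimitriou, Ruiz, Ibarra, Kapoor, Horvat, Mbeki, Bianchi and Amari, by roll number (higher first): Eriksen (941) before Dimitriou (893) before Ruiz and Ibarra (760) before Kapoor, Horvat and Mbeki (641) before Bianchi (452) before Amari (435).
Ruiz and Ibarra are each not a Collar holder, so the next rule applies.
Among Ruiz and Ibarra, by date of appointment to the Order (later first) (reversed rule for this group): Ruiz (Dec 9, 1997) before Ibarra (Apr 6, 1997).
Among Kapoor, Horvat and Mbeki, a Collar holder before not a Collar holder: Kapoor (a Collar holder) before Horvat and Mbeki (not a Collar holder).
Among Horvat and Mbeki, by date of appointment to the Order (later first) (reversed rule for this group): Horvat (Sep 26, 2012) before Mbeki (Jul 18, 2006).
Order: Eriksen, Dimitriou, Ruiz, Ibarra, Kapoor, Horvat, Mbeki, Bianchi, Amari, Vance.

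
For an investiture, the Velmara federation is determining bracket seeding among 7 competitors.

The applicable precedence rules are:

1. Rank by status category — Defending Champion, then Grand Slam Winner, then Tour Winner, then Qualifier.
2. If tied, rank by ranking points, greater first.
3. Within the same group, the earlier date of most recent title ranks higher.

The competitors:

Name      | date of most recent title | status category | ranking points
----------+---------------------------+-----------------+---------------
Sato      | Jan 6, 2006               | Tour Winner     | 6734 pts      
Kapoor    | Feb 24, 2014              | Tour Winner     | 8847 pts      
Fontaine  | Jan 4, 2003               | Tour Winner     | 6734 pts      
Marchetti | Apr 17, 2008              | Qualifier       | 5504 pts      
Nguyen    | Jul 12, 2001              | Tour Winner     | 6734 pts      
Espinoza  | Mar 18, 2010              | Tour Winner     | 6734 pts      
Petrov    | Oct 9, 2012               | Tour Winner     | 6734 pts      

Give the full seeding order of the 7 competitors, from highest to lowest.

By status category: Kapoor, Nguyen, Fontaine, Sato, Espinoza and Petrov (Tour Winner); then Marchetti (Qualifier).
Among Kapoor, Nguyen, Fontaine, Sato, Espinoza and Petrov, by ranking points (higher first): Kapoor (8847 pts) before Nguyen, Fontaine, Sato, Espinoza and Petrov (6734 pts).
Among Nguyen, Fontaine, Sato, Espinoza and Petrov, by date of most recent title (earlier first): Nguyen (Jul 12, 2001) before Fontaine (Jan 4, 2003) before Sato (Jan 6, 2006) before Espinoza (Mar 18, 2010) before Petrov (Oct 9, 2012).
Full order: Kapoor, Nguyen, Fontaine, Sato, Espinoza, Petrov, Marchetti.

Kapoor, Nguyen, Fontaine, Sato, Espinoza, Petrov, Marchetti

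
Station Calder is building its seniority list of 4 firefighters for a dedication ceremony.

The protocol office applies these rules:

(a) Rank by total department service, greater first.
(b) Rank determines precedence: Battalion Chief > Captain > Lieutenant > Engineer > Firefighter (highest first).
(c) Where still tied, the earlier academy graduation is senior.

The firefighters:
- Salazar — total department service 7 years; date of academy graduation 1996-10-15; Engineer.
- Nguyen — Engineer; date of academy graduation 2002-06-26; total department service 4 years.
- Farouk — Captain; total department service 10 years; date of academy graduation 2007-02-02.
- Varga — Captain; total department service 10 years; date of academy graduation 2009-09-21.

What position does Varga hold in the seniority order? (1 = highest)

2

By total department service (higher first): Farouk and Varga (both 10 years); then Salazar (7 years); then Nguyen (4 years).
Farouk and Varga are each Captain, so the next rule applies.
Among Farouk and Varga, by date of academy graduation (earlier first): Farouk (2007-02-02) before Varga (2009-09-21).
Order: Farouk, Varga, Salazar, Nguyen. So position 2.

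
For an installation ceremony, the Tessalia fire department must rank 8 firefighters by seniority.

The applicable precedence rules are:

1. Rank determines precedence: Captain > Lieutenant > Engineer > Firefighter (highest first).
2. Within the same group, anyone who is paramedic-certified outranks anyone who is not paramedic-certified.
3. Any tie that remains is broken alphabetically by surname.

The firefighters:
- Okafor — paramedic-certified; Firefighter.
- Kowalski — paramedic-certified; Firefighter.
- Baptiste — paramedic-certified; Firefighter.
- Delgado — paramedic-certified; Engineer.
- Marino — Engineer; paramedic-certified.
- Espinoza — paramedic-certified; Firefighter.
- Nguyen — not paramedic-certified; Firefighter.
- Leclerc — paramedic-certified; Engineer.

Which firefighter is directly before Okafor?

By rank: Delgado, Leclerc and Marino (Engineer); then Baptiste, Espinoza, Kowalski, Okafor and Nguyen (Firefighter).
Delgado, Leclerc and Marino are each paramedic-certified, so the next rule applies.
Among Delgado, Leclerc and Marino, alphabetically by surname: Delgado before Leclerc before Marino.
Among Baptiste, Espinoza, Kowalski, Okafor and Nguyen, paramedic-certified before not paramedic-certified: Baptiste, Espinoza, Kowalski and Okafor (paramedic-certified) before Nguyen (not paramedic-certified).
Among Baptiste, Espinoza, Kowalski and Okafor, alphabetically by surname: Baptiste before Espinoza before Kowalski before Okafor.
Order: Delgado, Leclerc, Marino, Baptiste, Espinoza, Kowalski, Okafor, Nguyen.

Kowalski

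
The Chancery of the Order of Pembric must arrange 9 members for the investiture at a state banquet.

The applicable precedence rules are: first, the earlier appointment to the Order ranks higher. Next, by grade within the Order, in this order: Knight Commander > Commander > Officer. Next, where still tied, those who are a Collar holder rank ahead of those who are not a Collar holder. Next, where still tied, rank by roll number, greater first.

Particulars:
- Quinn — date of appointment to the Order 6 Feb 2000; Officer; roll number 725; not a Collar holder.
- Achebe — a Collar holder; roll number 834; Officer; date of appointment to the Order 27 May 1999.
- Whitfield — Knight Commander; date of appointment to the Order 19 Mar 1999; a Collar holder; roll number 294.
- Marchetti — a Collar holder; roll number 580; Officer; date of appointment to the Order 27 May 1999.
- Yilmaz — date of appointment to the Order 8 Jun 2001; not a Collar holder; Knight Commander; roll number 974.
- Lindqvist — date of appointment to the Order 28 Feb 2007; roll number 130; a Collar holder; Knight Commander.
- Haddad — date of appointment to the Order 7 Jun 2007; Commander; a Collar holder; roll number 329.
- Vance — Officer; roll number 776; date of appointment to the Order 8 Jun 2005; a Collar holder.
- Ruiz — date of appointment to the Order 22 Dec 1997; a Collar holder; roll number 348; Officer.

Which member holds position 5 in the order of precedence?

Quinn

By date of appointment to the Order (earlier first): Ruiz (22 Dec 1997); then Whitfield (19 Mar 1999); then Achebe and Marchetti (both 27 May 1999); then Quinn (6 Feb 2000); then Yilmaz (8 Jun 2001); then Vance (8 Jun 2005); then Lindqvist (28 Feb 2007); then Haddad (7 Jun 2007).
Achebe and Marchetti are each Officer, so the next rule applies.
Achebe and Marchetti are each a Collar holder, so the next rule applies.
Among Achebe and Marchetti, by roll number (higher first): Achebe (834) before Marchetti (580).
Order: Ruiz, Whitfield, Achebe, Marchetti, Quinn, Yilmaz, Vance, Lindqvist, Haddad.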